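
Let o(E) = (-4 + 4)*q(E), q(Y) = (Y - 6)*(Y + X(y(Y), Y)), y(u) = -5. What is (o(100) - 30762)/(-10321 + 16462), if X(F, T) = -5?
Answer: -10254/2047 ≈ -5.0093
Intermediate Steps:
q(Y) = (-6 + Y)*(-5 + Y) (q(Y) = (Y - 6)*(Y - 5) = (-6 + Y)*(-5 + Y))
o(E) = 0 (o(E) = (-4 + 4)*(30 + E² - 11*E) = 0*(30 + E² - 11*E) = 0)
(o(100) - 30762)/(-10321 + 16462) = (0 - 30762)/(-10321 + 16462) = -30762/6141 = -30762*1/6141 = -10254/2047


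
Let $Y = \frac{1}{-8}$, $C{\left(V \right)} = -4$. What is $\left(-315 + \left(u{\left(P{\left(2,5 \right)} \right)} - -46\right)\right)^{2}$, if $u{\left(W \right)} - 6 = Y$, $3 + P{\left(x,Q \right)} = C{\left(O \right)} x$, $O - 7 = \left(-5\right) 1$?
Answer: $\frac{4431025}{64} \approx 69235.0$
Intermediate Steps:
$O = 2$ ($O = 7 - 5 = 2$)
$P{\left(x,Q \right)} = -3 - 4 x$
$Y = - \frac{1}{8} \approx -0.125$
$u{\left(W \right)} = \frac{47}{8}$ ($u{\left(W \right)} = 6 - \frac{1}{8} = \frac{47}{8}$)
$\left(-315 + \left(u{\left(P{\left(2,5 \right)} \right)} - -46\right)\right)^{2} = \left(-315 + \left(\frac{47}{8} - -46\right)\right)^{2} = \left(-315 + \left(\frac{47}{8} + 46\right)\right)^{2} = \left(-315 + \frac{415}{8}\right)^{2} = \left(- \frac{2105}{8}\right)^{2} = \frac{4431025}{64}$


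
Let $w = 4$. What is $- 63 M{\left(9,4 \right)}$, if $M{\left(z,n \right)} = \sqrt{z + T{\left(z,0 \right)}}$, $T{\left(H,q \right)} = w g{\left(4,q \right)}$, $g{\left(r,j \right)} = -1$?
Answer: $- 63 \sqrt{5} \approx -140.87$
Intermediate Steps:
$T{\left(H,q \right)} = -4$ ($T{\left(H,q \right)} = 4 \left(-1\right) = -4$)
$M{\left(z,n \right)} = \sqrt{-4 + z}$ ($M{\left(z,n \right)} = \sqrt{z - 4} = \sqrt{-4 + z}$)
$- 63 M{\left(9,4 \right)} = - 63 \sqrt{-4 + 9} = - 63 \sqrt{5}$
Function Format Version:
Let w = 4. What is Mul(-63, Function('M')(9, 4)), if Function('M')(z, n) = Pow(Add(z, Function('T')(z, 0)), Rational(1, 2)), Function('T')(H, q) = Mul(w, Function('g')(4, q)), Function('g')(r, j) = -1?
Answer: Mul(-63, Pow(5, Rational(1, 2))) ≈ -140.87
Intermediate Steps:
Function('T')(H, q) = -4 (Function('T')(H, q) = Mul(4, -1) = -4)
Function('M')(z, n) = Pow(Add(-4, z), Rational(1, 2)) (Function('M')(z, n) = Pow(Add(z, -4), Rational(1, 2)) = Pow(Add(-4, z), Rational(1, 2)))
Mul(-63, Function('M')(9, 4)) = Mul(-63, Pow(Add(-4, 9), Rational(1, 2))) = Mul(-63, Pow(5, Rational(1, 2)))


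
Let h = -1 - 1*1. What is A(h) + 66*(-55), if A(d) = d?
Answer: -3632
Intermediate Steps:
h = -2 (h = -1 - 1 = -2)
A(h) + 66*(-55) = -2 + 66*(-55) = -2 - 3630 = -3632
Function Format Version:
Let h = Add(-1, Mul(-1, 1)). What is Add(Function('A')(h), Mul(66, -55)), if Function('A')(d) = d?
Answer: -3632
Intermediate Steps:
h = -2 (h = Add(-1, -1) = -2)
Add(Function('A')(h), Mul(66, -55)) = Add(-2, Mul(66, -55)) = Add(-2, -3630) = -3632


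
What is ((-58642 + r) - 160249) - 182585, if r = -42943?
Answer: -444419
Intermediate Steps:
((-58642 + r) - 160249) - 182585 = ((-58642 - 42943) - 160249) - 182585 = (-101585 - 160249) - 182585 = -261834 - 182585 = -444419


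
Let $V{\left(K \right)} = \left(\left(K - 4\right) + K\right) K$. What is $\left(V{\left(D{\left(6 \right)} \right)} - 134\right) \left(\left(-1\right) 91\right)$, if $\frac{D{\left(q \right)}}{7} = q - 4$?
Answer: $-18382$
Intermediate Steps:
$D{\left(q \right)} = -28 + 7 q$ ($D{\left(q \right)} = 7 \left(q - 4\right) = 7 \left(-4 + q\right) = -28 + 7 q$)
$V{\left(K \right)} = K \left(-4 + 2 K\right)$ ($V{\left(K \right)} = \left(\left(-4 + K\right) + K\right) K = \left(-4 + 2 K\right) K = K \left(-4 + 2 K\right)$)
$\left(V{\left(D{\left(6 \right)} \right)} - 134\right) \left(\left(-1\right) 91\right) = \left(2 \left(-28 + 7 \cdot 6\right) \left(-2 + \left(-28 + 7 \cdot 6\right)\right) - 134\right) \left(\left(-1\right) 91\right) = \left(2 \left(-28 + 42\right) \left(-2 + \left(-28 + 42\right)\right) - 134\right) \left(-91\right) = \left(2 \cdot 14 \left(-2 + 14\right) - 134\right) \left(-91\right) = \left(2 \cdot 14 \cdot 12 - 134\right) \left(-91\right) = \left(336 - 134\right) \left(-91\right) = 202 \left(-91\right) = -18382$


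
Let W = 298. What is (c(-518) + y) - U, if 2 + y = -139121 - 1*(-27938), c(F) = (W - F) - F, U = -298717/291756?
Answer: -32049389639/291756 ≈ -1.0985e+5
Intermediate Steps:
U = -298717/291756 (U = -298717*1/291756 = -298717/291756 ≈ -1.0239)
c(F) = 298 - 2*F (c(F) = (298 - F) - F = 298 - 2*F)
y = -111185 (y = -2 + (-139121 - 1*(-27938)) = -2 + (-139121 + 27938) = -2 - 111183 = -111185)
(c(-518) + y) - U = ((298 - 2*(-518)) - 111185) - 1*(-298717/291756) = ((298 + 1036) - 111185) + 298717/291756 = (1334 - 111185) + 298717/291756 = -109851 + 298717/291756 = -32049389639/291756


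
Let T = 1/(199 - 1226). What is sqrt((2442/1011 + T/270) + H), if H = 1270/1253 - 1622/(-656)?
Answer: sqrt(60448011515139061925384910)/3200425906860 ≈ 2.4293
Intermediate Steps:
H = 1432743/410984 (H = 1270*(1/1253) - 1622*(-1/656) = 1270/1253 + 811/328 = 1432743/410984 ≈ 3.4861)
T = -1/1027 (T = 1/(-1027) = -1/1027 ≈ -0.00097371)
sqrt((2442/1011 + T/270) + H) = sqrt((2442/1011 - 1/1027/270) + 1432743/410984) = sqrt((2442*(1/1011) - 1/1027*1/270) + 1432743/410984) = sqrt((814/337 - 1/277290) + 1432743/410984) = sqrt(225713723/93446730 + 1432743/410984) = sqrt(113324938506911/19202555441160) = sqrt(60448011515139061925384910)/3200425906860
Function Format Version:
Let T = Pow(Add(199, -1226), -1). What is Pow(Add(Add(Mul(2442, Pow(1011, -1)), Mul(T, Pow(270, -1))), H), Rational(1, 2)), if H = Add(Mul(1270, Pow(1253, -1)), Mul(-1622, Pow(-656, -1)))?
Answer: Mul(Rational(1, 3200425906860), Pow(60448011515139061925384910, Rational(1, 2))) ≈ 2.4293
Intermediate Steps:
H = Rational(1432743, 410984) (H = Add(Mul(1270, Rational(1, 1253)), Mul(-1622, Rational(-1, 656))) = Add(Rational(1270, 1253), Rational(811, 328)) = Rational(1432743, 410984) ≈ 3.4861)
T = Rational(-1, 1027) (T = Pow(-1027, -1) = Rational(-1, 1027) ≈ -0.00097371)
Pow(Add(Add(Mul(2442, Pow(1011, -1)), Mul(T, Pow(270, -1))), H), Rational(1, 2)) = Pow(Add(Add(Mul(2442, Pow(1011, -1)), Mul(Rational(-1, 1027), Pow(270, -1))), Rational(1432743, 410984)), Rational(1, 2)) = Pow(Add(Add(Mul(2442, Rational(1, 1011)), Mul(Rational(-1, 1027), Rational(1, 270))), Rational(1432743, 410984)), Rational(1, 2)) = Pow(Add(Add(Rational(814, 337), Rational(-1, 277290)), Rational(1432743, 410984)), Rational(1, 2)) = Pow(Add(Rational(225713723, 93446730), Rational(1432743, 410984)), Rational(1, 2)) = Pow(Rational(113324938506911, 19202555441160), Rational(1, 2)) = Mul(Rational(1, 3200425906860), Pow(60448011515139061925384910, Rational(1, 2)))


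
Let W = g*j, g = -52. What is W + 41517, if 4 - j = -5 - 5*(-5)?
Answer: 42349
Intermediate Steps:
j = -16 (j = 4 - (-5 - 5*(-5)) = 4 - (-5 + 25) = 4 - 1*20 = 4 - 20 = -16)
W = 832 (W = -52*(-16) = 832)
W + 41517 = 832 + 41517 = 42349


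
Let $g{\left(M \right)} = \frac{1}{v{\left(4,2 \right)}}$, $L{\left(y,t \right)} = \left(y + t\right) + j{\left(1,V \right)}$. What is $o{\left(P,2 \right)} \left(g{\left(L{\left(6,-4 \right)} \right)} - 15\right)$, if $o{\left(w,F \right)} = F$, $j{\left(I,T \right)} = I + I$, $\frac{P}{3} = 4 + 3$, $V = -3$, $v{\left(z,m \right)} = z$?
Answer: $- \frac{59}{2} \approx -29.5$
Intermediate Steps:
$P = 21$ ($P = 3 \left(4 + 3\right) = 3 \cdot 7 = 21$)
$j{\left(I,T \right)} = 2 I$
$L{\left(y,t \right)} = 2 + t + y$ ($L{\left(y,t \right)} = \left(y + t\right) + 2 \cdot 1 = \left(t + y\right) + 2 = 2 + t + y$)
$g{\left(M \right)} = \frac{1}{4}$
$o{\left(P,2 \right)} \left(g{\left(L{\left(6,-4 \right)} \right)} - 15\right) = 2 \left(\frac{1}{4} - 15\right) = 2 \left(- \frac{59}{4}\right) = - \frac{59}{2}$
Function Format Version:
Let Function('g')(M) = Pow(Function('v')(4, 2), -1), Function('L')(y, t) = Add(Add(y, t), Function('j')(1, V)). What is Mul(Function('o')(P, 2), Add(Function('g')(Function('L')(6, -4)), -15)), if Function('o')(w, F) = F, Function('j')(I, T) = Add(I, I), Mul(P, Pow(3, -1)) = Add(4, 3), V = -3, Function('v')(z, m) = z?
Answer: Rational(-59, 2) ≈ -29.500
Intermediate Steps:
P = 21 (P = Mul(3, Add(4, 3)) = Mul(3, 7) = 21)
Function('j')(I, T) = Mul(2, I)
Function('L')(y, t) = Add(2, t, y) (Function('L')(y, t) = Add(Add(y, t), Mul(2, 1)) = Add(Add(t, y), 2) = Add(2, t, y))
Function('g')(M) = Rational(1, 4) (Function('g')(M) = Pow(4, -1) = Rational(1, 4))
Mul(Function('o')(P, 2), Add(Function('g')(Function('L')(6, -4)), -15)) = Mul(2, Add(Rational(1, 4), -15)) = Mul(2, Rational(-59, 4)) = Rational(-59, 2)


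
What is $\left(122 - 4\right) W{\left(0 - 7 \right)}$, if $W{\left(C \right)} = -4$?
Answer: $-472$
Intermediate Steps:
$\left(122 - 4\right) W{\left(0 - 7 \right)} = \left(122 - 4\right) \left(-4\right) = 118 \left(-4\right) = -472$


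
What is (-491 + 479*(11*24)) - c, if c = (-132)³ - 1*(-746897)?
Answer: 1679036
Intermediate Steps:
c = -1553071 (c = -2299968 + 746897 = -1553071)
(-491 + 479*(11*24)) - c = (-491 + 479*(11*24)) - 1*(-1553071) = (-491 + 479*264) + 1553071 = (-491 + 126456) + 1553071 = 125965 + 1553071 = 1679036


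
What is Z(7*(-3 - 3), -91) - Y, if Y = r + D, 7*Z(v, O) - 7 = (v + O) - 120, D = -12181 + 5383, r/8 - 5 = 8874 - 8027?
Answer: -372/7 ≈ -53.143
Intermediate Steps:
r = 6816 (r = 40 + 8*(8874 - 8027) = 40 + 8*847 = 40 + 6776 = 6816)
D = -6798
Z(v, O) = -113/7 + O/7 + v/7 (Z(v, O) = 1 + ((v + O) - 120)/7 = 1 + ((O + v) - 120)/7 = 1 + (-120 + O + v)/7 = 1 + (-120/7 + O/7 + v/7) = -113/7 + O/7 + v/7)
Y = 18 (Y = 6816 - 6798 = 18)
Z(7*(-3 - 3), -91) - Y = (-113/7 + (⅐)*(-91) + (7*(-3 - 3))/7) - 1*18 = (-113/7 - 13 + (7*(-6))/7) - 18 = (-113/7 - 13 + (⅐)*(-42)) - 18 = (-113/7 - 13 - 6) - 18 = -246/7 - 18 = -372/7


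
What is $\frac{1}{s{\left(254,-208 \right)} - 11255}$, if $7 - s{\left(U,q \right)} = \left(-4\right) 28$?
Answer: $- \frac{1}{11136} \approx -8.9799 \cdot 10^{-5}$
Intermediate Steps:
$s{\left(U,q \right)} = 119$ ($s{\left(U,q \right)} = 7 - \left(-4\right) 28 = 7 - -112 = 7 + 112 = 119$)
$\frac{1}{s{\left(254,-208 \right)} - 11255} = \frac{1}{119 - 11255} = \frac{1}{-11136} = - \frac{1}{11136}$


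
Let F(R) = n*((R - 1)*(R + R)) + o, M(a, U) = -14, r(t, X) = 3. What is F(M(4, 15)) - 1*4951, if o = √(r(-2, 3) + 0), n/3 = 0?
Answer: -4951 + √3 ≈ -4949.3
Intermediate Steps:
n = 0 (n = 3*0 = 0)
o = √3 (o = √(3 + 0) = √3 ≈ 1.7320)
F(R) = √3 (F(R) = 0*((R - 1)*(R + R)) + √3 = 0*((-1 + R)*(2*R)) + √3 = 0*(2*R*(-1 + R)) + √3 = 0 + √3 = √3)
F(M(4, 15)) - 1*4951 = √3 - 1*4951 = √3 - 4951 = -4951 + √3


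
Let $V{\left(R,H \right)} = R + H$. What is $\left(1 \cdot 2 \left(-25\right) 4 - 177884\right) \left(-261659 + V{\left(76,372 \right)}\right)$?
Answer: $46517499724$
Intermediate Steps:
$V{\left(R,H \right)} = H + R$
$\left(1 \cdot 2 \left(-25\right) 4 - 177884\right) \left(-261659 + V{\left(76,372 \right)}\right) = \left(1 \cdot 2 \left(-25\right) 4 - 177884\right) \left(-261659 + \left(372 + 76\right)\right) = \left(2 \left(-25\right) 4 - 177884\right) \left(-261659 + 448\right) = \left(\left(-50\right) 4 - 177884\right) \left(-261211\right) = \left(-200 - 177884\right) \left(-261211\right) = \left(-178084\right) \left(-261211\right) = 46517499724$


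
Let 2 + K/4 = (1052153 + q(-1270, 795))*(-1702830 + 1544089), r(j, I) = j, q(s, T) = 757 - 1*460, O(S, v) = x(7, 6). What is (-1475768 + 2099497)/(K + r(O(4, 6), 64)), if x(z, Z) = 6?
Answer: -623729/668267861802 ≈ -9.3335e-7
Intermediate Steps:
O(S, v) = 6
q(s, T) = 297 (q(s, T) = 757 - 460 = 297)
K = -668267861808 (K = -8 + 4*((1052153 + 297)*(-1702830 + 1544089)) = -8 + 4*(1052450*(-158741)) = -8 + 4*(-167066965450) = -8 - 668267861800 = -668267861808)
(-1475768 + 2099497)/(K + r(O(4, 6), 64)) = (-1475768 + 2099497)/(-668267861808 + 6) = 623729/(-668267861802) = 623729*(-1/668267861802) = -623729/668267861802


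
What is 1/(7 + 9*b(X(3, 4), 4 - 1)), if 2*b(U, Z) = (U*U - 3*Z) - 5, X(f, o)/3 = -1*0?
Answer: -1/56 ≈ -0.017857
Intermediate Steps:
X(f, o) = 0 (X(f, o) = 3*(-1*0) = 3*0 = 0)
b(U, Z) = -5/2 + U**2/2 - 3*Z/2 (b(U, Z) = ((U*U - 3*Z) - 5)/2 = ((U**2 - 3*Z) - 5)/2 = (-5 + U**2 - 3*Z)/2 = -5/2 + U**2/2 - 3*Z/2)
1/(7 + 9*b(X(3, 4), 4 - 1)) = 1/(7 + 9*(-5/2 + (1/2)*0**2 - 3*(4 - 1)/2)) = 1/(7 + 9*(-5/2 + (1/2)*0 - 3/2*3)) = 1/(7 + 9*(-5/2 + 0 - 9/2)) = 1/(7 + 9*(-7)) = 1/(7 - 63) = 1/(-56) = -1/56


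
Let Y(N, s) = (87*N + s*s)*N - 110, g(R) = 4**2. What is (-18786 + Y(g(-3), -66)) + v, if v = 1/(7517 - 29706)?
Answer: 1621394607/22189 ≈ 73072.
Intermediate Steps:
g(R) = 16
Y(N, s) = -110 + N*(s**2 + 87*N) (Y(N, s) = (87*N + s**2)*N - 110 = (s**2 + 87*N)*N - 110 = N*(s**2 + 87*N) - 110 = -110 + N*(s**2 + 87*N))
v = -1/22189 (v = 1/(-22189) = -1/22189 ≈ -4.5067e-5)
(-18786 + Y(g(-3), -66)) + v = (-18786 + (-110 + 87*16**2 + 16*(-66)**2)) - 1/22189 = (-18786 + (-110 + 87*256 + 16*4356)) - 1/22189 = (-18786 + (-110 + 22272 + 69696)) - 1/22189 = (-18786 + 91858) - 1/22189 = 73072 - 1/22189 = 1621394607/22189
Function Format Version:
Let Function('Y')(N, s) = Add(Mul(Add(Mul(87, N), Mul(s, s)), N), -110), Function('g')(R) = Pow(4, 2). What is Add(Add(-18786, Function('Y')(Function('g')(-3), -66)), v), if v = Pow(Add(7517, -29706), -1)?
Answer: Rational(1621394607, 22189) ≈ 73072.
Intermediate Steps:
Function('g')(R) = 16
Function('Y')(N, s) = Add(-110, Mul(N, Add(Pow(s, 2), Mul(87, N)))) (Function('Y')(N, s) = Add(Mul(Add(Mul(87, N), Pow(s, 2)), N), -110) = Add(Mul(Add(Pow(s, 2), Mul(87, N)), N), -110) = Add(Mul(N, Add(Pow(s, 2), Mul(87, N))), -110) = Add(-110, Mul(N, Add(Pow(s, 2), Mul(87, N)))))
v = Rational(-1, 22189) (v = Pow(-22189, -1) = Rational(-1, 22189) ≈ -4.5067e-5)
Add(Add(-18786, Function('Y')(Function('g')(-3), -66)), v) = Add(Add(-18786, Add(-110, Mul(87, Pow(16, 2)), Mul(16, Pow(-66, 2)))), Rational(-1, 22189)) = Add(Add(-18786, Add(-110, Mul(87, 256), Mul(16, 4356))), Rational(-1, 22189)) = Add(Add(-18786, Add(-110, 22272, 69696)), Rational(-1, 22189)) = Add(Add(-18786, 91858), Rational(-1, 22189)) = Add(73072, Rational(-1, 22189)) = Rational(1621394607, 22189)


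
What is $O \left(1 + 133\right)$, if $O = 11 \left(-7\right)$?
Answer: $-10318$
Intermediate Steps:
$O = -77$
$O \left(1 + 133\right) = - 77 \left(1 + 133\right) = \left(-77\right) 134 = -10318$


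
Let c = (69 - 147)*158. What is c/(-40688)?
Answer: 3081/10172 ≈ 0.30289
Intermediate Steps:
c = -12324 (c = -78*158 = -12324)
c/(-40688) = -12324/(-40688) = -12324*(-1/40688) = 3081/10172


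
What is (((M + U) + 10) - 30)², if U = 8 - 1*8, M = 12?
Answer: 64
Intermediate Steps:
U = 0 (U = 8 - 8 = 0)
(((M + U) + 10) - 30)² = (((12 + 0) + 10) - 30)² = ((12 + 10) - 30)² = (22 - 30)² = (-8)² = 64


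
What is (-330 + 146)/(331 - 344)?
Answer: 184/13 ≈ 14.154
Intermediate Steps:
(-330 + 146)/(331 - 344) = -184/(-13) = -184*(-1/13) = 184/13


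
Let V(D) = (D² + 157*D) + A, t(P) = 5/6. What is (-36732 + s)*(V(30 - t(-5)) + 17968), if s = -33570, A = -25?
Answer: -9858953291/6 ≈ -1.6432e+9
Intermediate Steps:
t(P) = ⅚ (t(P) = 5*(⅙) = ⅚)
V(D) = -25 + D² + 157*D (V(D) = (D² + 157*D) - 25 = -25 + D² + 157*D)
(-36732 + s)*(V(30 - t(-5)) + 17968) = (-36732 - 33570)*((-25 + (30 - 1*⅚)² + 157*(30 - 1*⅚)) + 17968) = -70302*((-25 + (30 - ⅚)² + 157*(30 - ⅚)) + 17968) = -70302*((-25 + (175/6)² + 157*(175/6)) + 17968) = -70302*((-25 + 30625/36 + 27475/6) + 17968) = -70302*(194575/36 + 17968) = -70302*841423/36 = -9858953291/6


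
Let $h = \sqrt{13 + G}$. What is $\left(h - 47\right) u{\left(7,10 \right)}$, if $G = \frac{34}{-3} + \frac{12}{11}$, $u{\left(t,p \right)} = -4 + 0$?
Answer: $188 - \frac{4 \sqrt{3003}}{33} \approx 181.36$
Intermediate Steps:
$u{\left(t,p \right)} = -4$
$G = - \frac{338}{33}$ ($G = 34 \left(- \frac{1}{3}\right) + 12 \cdot \frac{1}{11} = - \frac{34}{3} + \frac{12}{11} = - \frac{338}{33} \approx -10.242$)
$h = \frac{\sqrt{3003}}{33}$ ($h = \sqrt{13 - \frac{338}{33}} = \sqrt{\frac{91}{33}} = \frac{\sqrt{3003}}{33} \approx 1.6606$)
$\left(h - 47\right) u{\left(7,10 \right)} = \left(\frac{\sqrt{3003}}{33} - 47\right) \left(-4\right) = \left(-47 + \frac{\sqrt{3003}}{33}\right) \left(-4\right) = 188 - \frac{4 \sqrt{3003}}{33}$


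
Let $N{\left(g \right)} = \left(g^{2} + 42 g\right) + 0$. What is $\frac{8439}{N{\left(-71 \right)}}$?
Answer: $\frac{291}{71} \approx 4.0986$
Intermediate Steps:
$N{\left(g \right)} = g^{2} + 42 g$
$\frac{8439}{N{\left(-71 \right)}} = \frac{8439}{\left(-71\right) \left(42 - 71\right)} = \frac{8439}{\left(-71\right) \left(-29\right)} = \frac{8439}{2059} = 8439 \cdot \frac{1}{2059} = \frac{291}{71}$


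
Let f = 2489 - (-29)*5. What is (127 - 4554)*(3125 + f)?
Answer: -25495093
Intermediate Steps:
f = 2634 (f = 2489 - 1*(-145) = 2489 + 145 = 2634)
(127 - 4554)*(3125 + f) = (127 - 4554)*(3125 + 2634) = -4427*5759 = -25495093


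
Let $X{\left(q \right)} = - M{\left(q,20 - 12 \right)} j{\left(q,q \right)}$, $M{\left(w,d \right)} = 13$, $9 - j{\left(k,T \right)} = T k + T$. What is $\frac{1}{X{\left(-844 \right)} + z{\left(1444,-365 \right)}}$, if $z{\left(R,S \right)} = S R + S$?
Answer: $\frac{1}{8721854} \approx 1.1465 \cdot 10^{-7}$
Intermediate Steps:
$z{\left(R,S \right)} = S + R S$ ($z{\left(R,S \right)} = R S + S = S + R S$)
$j{\left(k,T \right)} = 9 - T - T k$ ($j{\left(k,T \right)} = 9 - \left(T k + T\right) = 9 - \left(T + T k\right) = 9 - T - T k$)
$X{\left(q \right)} = -117 + 13 q + 13 q^{2}$ ($X{\left(q \right)} = \left(-1\right) 13 \left(9 - q - q q\right) = - 13 \left(9 - q - q^{2}\right) = -117 + 13 q + 13 q^{2}$)
$\frac{1}{X{\left(-844 \right)} + z{\left(1444,-365 \right)}} = \frac{1}{\left(-117 + 13 \left(-844\right) + 13 \left(-844\right)^{2}\right) - 365 \left(1 + 1444\right)} = \frac{1}{\left(-117 - 10972 + 13 \cdot 712336\right) - 527425} = \frac{1}{\left(-117 - 10972 + 9260368\right) - 527425} = \frac{1}{9249279 - 527425} = \frac{1}{8721854}$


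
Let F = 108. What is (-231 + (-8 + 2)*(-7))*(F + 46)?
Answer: -29106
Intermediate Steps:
(-231 + (-8 + 2)*(-7))*(F + 46) = (-231 + (-8 + 2)*(-7))*(108 + 46) = (-231 - 6*(-7))*154 = (-231 + 42)*154 = -189*154 = -29106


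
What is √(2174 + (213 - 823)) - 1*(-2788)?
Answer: 2788 + 2*√391 ≈ 2827.5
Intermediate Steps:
√(2174 + (213 - 823)) - 1*(-2788) = √(2174 - 610) + 2788 = √1564 + 2788 = 2*√391 + 2788 = 2788 + 2*√391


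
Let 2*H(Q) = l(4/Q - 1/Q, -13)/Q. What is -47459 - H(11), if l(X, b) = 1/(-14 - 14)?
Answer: -29234743/616 ≈ -47459.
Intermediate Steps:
l(X, b) = -1/28 (l(X, b) = 1/(-28) = -1/28)
H(Q) = -1/(56*Q) (H(Q) = (-1/(28*Q))/2 = -1/(56*Q))
-47459 - H(11) = -47459 - (-1)/(56*11) = -47459 - 1*(-1/616) = -47459 + 1/616 = -29234743/616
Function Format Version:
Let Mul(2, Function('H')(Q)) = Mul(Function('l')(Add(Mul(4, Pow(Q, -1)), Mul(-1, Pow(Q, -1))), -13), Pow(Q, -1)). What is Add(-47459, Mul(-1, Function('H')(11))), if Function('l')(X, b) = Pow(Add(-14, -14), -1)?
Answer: Rational(-29234743, 616) ≈ -47459.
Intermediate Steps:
Function('l')(X, b) = Rational(-1, 28) (Function('l')(X, b) = Pow(-28, -1) = Rational(-1, 28))
Function('H')(Q) = Mul(Rational(-1, 56), Pow(Q, -1)) (Function('H')(Q) = Mul(Rational(1, 2), Mul(Rational(-1, 28), Pow(Q, -1))) = Mul(Rational(-1, 56), Pow(Q, -1)))
Add(-47459, Mul(-1, Function('H')(11))) = Add(-47459, Mul(-1, Mul(Rational(-1, 56), Pow(11, -1)))) = Add(-47459, Mul(-1, Mul(Rational(-1, 56), Rational(1, 11)))) = Add(-47459, Mul(-1, Rational(-1, 616))) = Add(-47459, Rational(1, 616)) = Rational(-29234743, 616)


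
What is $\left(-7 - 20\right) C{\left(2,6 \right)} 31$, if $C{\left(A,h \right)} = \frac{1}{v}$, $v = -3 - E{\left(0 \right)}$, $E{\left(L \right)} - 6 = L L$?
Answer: $93$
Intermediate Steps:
$E{\left(L \right)} = 6 + L^{2}$ ($E{\left(L \right)} = 6 + L L = 6 + L^{2}$)
$v = -9$ ($v = -3 - \left(6 + 0^{2}\right) = -3 - \left(6 + 0\right) = -3 - 6 = -9$)
$C{\left(A,h \right)} = - \frac{1}{9}$ ($C{\left(A,h \right)} = \frac{1}{-9} = - \frac{1}{9}$)
$\left(-7 - 20\right) C{\left(2,6 \right)} 31 = \left(-7 - 20\right) \left(- \frac{1}{9}\right) 31 = \left(-27\right) \left(- \frac{1}{9}\right) 31 = 3 \cdot 31 = 93$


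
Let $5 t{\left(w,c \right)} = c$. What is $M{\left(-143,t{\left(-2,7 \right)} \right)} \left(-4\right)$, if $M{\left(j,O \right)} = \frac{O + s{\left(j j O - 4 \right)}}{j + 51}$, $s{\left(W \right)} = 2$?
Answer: $\frac{17}{115} \approx 0.14783$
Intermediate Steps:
$t{\left(w,c \right)} = \frac{c}{5}$
$M{\left(j,O \right)} = \frac{2 + O}{51 + j}$ ($M{\left(j,O \right)} = \frac{O + 2}{j + 51} = \frac{2 + O}{51 + j}$)
$M{\left(-143,t{\left(-2,7 \right)} \right)} \left(-4\right) = \frac{2 + \frac{1}{5} \cdot 7}{51 - 143} \left(-4\right) = \frac{2 + \frac{7}{5}}{-92} \left(-4\right) = \left(- \frac{1}{92}\right) \frac{17}{5} \left(-4\right) = \left(- \frac{17}{460}\right) \left(-4\right) = \frac{17}{115}$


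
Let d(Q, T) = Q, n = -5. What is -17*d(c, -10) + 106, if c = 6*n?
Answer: 616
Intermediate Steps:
c = -30 (c = 6*(-5) = -30)
-17*d(c, -10) + 106 = -17*(-30) + 106 = 510 + 106 = 616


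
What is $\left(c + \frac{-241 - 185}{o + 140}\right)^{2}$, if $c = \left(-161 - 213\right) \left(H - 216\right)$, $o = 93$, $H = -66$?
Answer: $\frac{603862701609924}{54289} \approx 1.1123 \cdot 10^{10}$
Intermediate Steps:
$c = 105468$ ($c = \left(-161 - 213\right) \left(-66 - 216\right) = \left(-374\right) \left(-282\right) = 105468$)
$\left(c + \frac{-241 - 185}{o + 140}\right)^{2} = \left(105468 + \frac{-241 - 185}{93 + 140}\right)^{2} = \left(105468 - \frac{426}{233}\right)^{2} = \left(\frac{24573618}{233}\right)^{2} = \frac{603862701609924}{54289}$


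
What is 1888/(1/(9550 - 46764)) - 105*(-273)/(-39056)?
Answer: -2744075838457/39056 ≈ -7.0260e+7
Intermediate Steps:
1888/(1/(9550 - 46764)) - 105*(-273)/(-39056) = 1888/(1/(-37214)) + 28665*(-1/39056) = 1888/(-1/37214) - 28665/39056 = 1888*(-37214) - 28665/39056 = -70260032 - 28665/39056 = -2744075838457/39056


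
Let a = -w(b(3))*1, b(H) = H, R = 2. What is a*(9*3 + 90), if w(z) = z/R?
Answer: -351/2 ≈ -175.50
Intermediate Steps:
w(z) = z/2
a = -3/2 (a = -3/2*1 = -3/2 ≈ -1.5000)
a*(9*3 + 90) = -3*(9*3 + 90)/2 = -3*(27 + 90)/2 = -3/2*117 = -351/2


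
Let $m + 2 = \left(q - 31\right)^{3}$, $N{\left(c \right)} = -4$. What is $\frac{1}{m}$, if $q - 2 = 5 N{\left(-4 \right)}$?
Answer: $- \frac{1}{117651} \approx -8.4997 \cdot 10^{-6}$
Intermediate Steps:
$q = -18$ ($q = 2 + 5 \left(-4\right) = 2 - 20 = -18$)
$m = -117651$ ($m = -2 + \left(-18 - 31\right)^{3} = -2 + \left(-49\right)^{3} = -2 - 117649 = -117651$)
$\frac{1}{m} = \frac{1}{-117651} = - \frac{1}{117651}$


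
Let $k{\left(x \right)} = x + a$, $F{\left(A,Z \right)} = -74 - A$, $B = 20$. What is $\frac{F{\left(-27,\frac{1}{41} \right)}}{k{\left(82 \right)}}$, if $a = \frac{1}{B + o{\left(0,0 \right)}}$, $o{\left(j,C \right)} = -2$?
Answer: $- \frac{846}{1477} \approx -0.57278$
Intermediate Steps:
$a = \frac{1}{18}$ ($a = \frac{1}{20 - 2} = \frac{1}{18} \approx 0.055556$)
$k{\left(x \right)} = \frac{1}{18} + x$ ($k{\left(x \right)} = x + \frac{1}{18} = \frac{1}{18} + x$)
$\frac{F{\left(-27,\frac{1}{41} \right)}}{k{\left(82 \right)}} = \frac{-74 - -27}{\frac{1}{18} + 82} = \frac{-74 + 27}{\frac{1477}{18}} = \left(-47\right) \frac{18}{1477} = - \frac{846}{1477}$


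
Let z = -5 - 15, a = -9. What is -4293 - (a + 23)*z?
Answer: -4013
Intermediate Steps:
z = -20
-4293 - (a + 23)*z = -4293 - (-9 + 23)*(-20) = -4293 - 14*(-20) = -4293 - 1*(-280) = -4293 + 280 = -4013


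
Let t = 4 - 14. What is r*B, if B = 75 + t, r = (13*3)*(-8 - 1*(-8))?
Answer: 0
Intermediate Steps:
t = -10
r = 0 (r = 39*(-8 + 8) = 39*0 = 0)
B = 65 (B = 75 - 10 = 65)
r*B = 0*65 = 0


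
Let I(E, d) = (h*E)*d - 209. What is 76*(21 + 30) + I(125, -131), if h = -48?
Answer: 789667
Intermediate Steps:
I(E, d) = -209 - 48*E*d (I(E, d) = (-48*E)*d - 209 = -48*E*d - 209 = -209 - 48*E*d)
76*(21 + 30) + I(125, -131) = 76*(21 + 30) + (-209 - 48*125*(-131)) = 76*51 + (-209 + 786000) = 3876 + 785791 = 789667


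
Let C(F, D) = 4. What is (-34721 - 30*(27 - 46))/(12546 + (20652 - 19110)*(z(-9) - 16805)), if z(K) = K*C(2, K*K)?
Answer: 34151/25956276 ≈ 0.0013157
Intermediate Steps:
z(K) = 4*K (z(K) = K*4 = 4*K)
(-34721 - 30*(27 - 46))/(12546 + (20652 - 19110)*(z(-9) - 16805)) = (-34721 - 30*(27 - 46))/(12546 + (20652 - 19110)*(4*(-9) - 16805)) = (-34721 - 30*(-19))/(12546 + 1542*(-36 - 16805)) = (-34721 + 570)/(12546 + 1542*(-16841)) = -34151/(12546 - 25968822) = -34151/(-25956276) = -34151*(-1/25956276) = 34151/25956276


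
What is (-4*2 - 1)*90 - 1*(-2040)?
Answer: 1230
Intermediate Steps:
(-4*2 - 1)*90 - 1*(-2040) = (-8 - 1)*90 + 2040 = -9*90 + 2040 = -810 + 2040 = 1230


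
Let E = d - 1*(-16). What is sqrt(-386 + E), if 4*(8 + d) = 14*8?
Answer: 5*I*sqrt(14) ≈ 18.708*I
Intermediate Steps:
d = 20 (d = -8 + (14*8)/4 = -8 + (1/4)*112 = -8 + 28 = 20)
E = 36 (E = 20 - 1*(-16) = 20 + 16 = 36)
sqrt(-386 + E) = sqrt(-386 + 36) = sqrt(-350) = 5*I*sqrt(14)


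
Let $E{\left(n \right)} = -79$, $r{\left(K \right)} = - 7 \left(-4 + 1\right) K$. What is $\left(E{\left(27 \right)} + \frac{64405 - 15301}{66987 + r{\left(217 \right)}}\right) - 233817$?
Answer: $- \frac{63385630}{271} \approx -2.339 \cdot 10^{5}$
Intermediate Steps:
$r{\left(K \right)} = 21 K$ ($r{\left(K \right)} = \left(-7\right) \left(-3\right) K = 21 K$)
$\left(E{\left(27 \right)} + \frac{64405 - 15301}{66987 + r{\left(217 \right)}}\right) - 233817 = \left(-79 + \frac{64405 - 15301}{66987 + 21 \cdot 217}\right) - 233817 = \left(-79 + \frac{49104}{66987 + 4557}\right) - 233817 = \left(-79 + \frac{49104}{71544}\right) - 233817 = \left(-79 + 49104 \cdot \frac{1}{71544}\right) - 233817 = \left(-79 + \frac{186}{271}\right) - 233817 = - \frac{21223}{271} - 233817 = - \frac{63385630}{271}$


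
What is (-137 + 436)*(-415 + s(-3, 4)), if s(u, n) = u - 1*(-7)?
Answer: -122889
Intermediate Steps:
s(u, n) = 7 + u (s(u, n) = u + 7 = 7 + u)
(-137 + 436)*(-415 + s(-3, 4)) = (-137 + 436)*(-415 + (7 - 3)) = 299*(-415 + 4) = 299*(-411) = -122889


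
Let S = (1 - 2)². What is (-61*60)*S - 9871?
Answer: -13531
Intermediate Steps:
S = 1 (S = (-1)² = 1)
(-61*60)*S - 9871 = -61*60*1 - 9871 = -3660*1 - 9871 = -3660 - 9871 = -13531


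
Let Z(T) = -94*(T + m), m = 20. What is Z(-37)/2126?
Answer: 799/1063 ≈ 0.75165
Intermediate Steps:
Z(T) = -1880 - 94*T (Z(T) = -94*(T + 20) = -94*(20 + T) = -1880 - 94*T)
Z(-37)/2126 = (-1880 - 94*(-37))/2126 = (-1880 + 3478)*(1/2126) = 1598*(1/2126) = 799/1063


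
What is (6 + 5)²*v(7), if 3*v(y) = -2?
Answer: -242/3 ≈ -80.667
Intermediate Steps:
v(y) = -⅔ (v(y) = (⅓)*(-2) = -⅔)
(6 + 5)²*v(7) = (6 + 5)²*(-⅔) = 11²*(-⅔) = 121*(-⅔) = -242/3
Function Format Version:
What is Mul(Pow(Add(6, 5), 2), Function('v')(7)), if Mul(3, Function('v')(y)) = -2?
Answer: Rational(-242, 3) ≈ -80.667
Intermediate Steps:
Function('v')(y) = Rational(-2, 3) (Function('v')(y) = Mul(Rational(1, 3), -2) = Rational(-2, 3))
Mul(Pow(Add(6, 5), 2), Function('v')(7)) = Mul(Pow(Add(6, 5), 2), Rational(-2, 3)) = Mul(Pow(11, 2), Rational(-2, 3)) = Mul(121, Rational(-2, 3)) = Rational(-242, 3)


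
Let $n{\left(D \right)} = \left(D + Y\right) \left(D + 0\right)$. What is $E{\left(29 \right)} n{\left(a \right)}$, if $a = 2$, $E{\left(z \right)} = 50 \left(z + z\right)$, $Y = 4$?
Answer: $34800$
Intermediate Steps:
$E{\left(z \right)} = 100 z$ ($E{\left(z \right)} = 50 \cdot 2 z = 100 z$)
$n{\left(D \right)} = D \left(4 + D\right)$ ($n{\left(D \right)} = \left(D + 4\right) \left(D + 0\right) = \left(4 + D\right) D = D \left(4 + D\right)$)
$E{\left(29 \right)} n{\left(a \right)} = 100 \cdot 29 \cdot 2 \left(4 + 2\right) = 2900 \cdot 2 \cdot 6 = 2900 \cdot 12 = 34800$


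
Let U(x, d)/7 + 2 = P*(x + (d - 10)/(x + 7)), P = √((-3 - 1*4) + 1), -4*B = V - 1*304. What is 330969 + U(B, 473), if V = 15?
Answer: 330955 + 693147*I*√6/1268 ≈ 3.3096e+5 + 1339.0*I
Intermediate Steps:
B = 289/4 (B = -(15 - 1*304)/4 = -(15 - 304)/4 = -¼*(-289) = 289/4 ≈ 72.250)
P = I*√6 (P = √((-3 - 4) + 1) = √(-7 + 1) = √(-6) = I*√6 ≈ 2.4495*I)
U(x, d) = -14 + 7*I*√6*(x + (-10 + d)/(7 + x)) (U(x, d) = -14 + 7*((I*√6)*(x + (d - 10)/(x + 7))) = -14 + 7*((I*√6)*(x + (-10 + d)/(7 + x))) = -14 + 7*(I*√6*(x + (-10 + d)/(7 + x))) = -14 + 7*I*√6*(x + (-10 + d)/(7 + x)))
330969 + U(B, 473) = 330969 + 7*(-14 - 2*289/4 - 10*I*√6 + I*473*√6 + I*√6*(289/4)² + 7*I*(289/4)*√6)/(7 + 289/4) = 330969 + 7*(-14 - 289/2 - 10*I*√6 + 473*I*√6 + I*√6*(83521/16) + 2023*I*√6/4)/(317/4) = 330969 + 7*(4/317)*(-14 - 289/2 - 10*I*√6 + 473*I*√6 + 83521*I*√6/16 + 2023*I*√6/4) = 330969 + 7*(4/317)*(-317/2 + 99021*I*√6/16) = 330969 + (-14 + 693147*I*√6/1268) = 330955 + 693147*I*√6/1268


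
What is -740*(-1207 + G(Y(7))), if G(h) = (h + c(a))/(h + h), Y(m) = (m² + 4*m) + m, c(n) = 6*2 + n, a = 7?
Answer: 37494505/42 ≈ 8.9273e+5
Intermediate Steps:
c(n) = 12 + n
Y(m) = m² + 5*m
G(h) = (19 + h)/(2*h) (G(h) = (h + (12 + 7))/(h + h) = (h + 19)/((2*h)) = (19 + h)*(1/(2*h)) = (19 + h)/(2*h))
-740*(-1207 + G(Y(7))) = -740*(-1207 + (19 + 7*(5 + 7))/(2*((7*(5 + 7))))) = -740*(-1207 + (19 + 7*12)/(2*((7*12)))) = -740*(-1207 + (½)*(19 + 84)/84) = -740*(-1207 + (½)*(1/84)*103) = -740*(-1207 + 103/168) = -740*(-202673/168) = 37494505/42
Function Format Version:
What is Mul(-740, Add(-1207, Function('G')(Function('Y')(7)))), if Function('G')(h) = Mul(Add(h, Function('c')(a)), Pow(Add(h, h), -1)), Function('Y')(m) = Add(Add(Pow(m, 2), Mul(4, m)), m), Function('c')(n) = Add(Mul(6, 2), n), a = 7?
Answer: Rational(37494505, 42) ≈ 8.9273e+5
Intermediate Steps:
Function('c')(n) = Add(12, n)
Function('Y')(m) = Add(Pow(m, 2), Mul(5, m))
Function('G')(h) = Mul(Rational(1, 2), Pow(h, -1), Add(19, h)) (Function('G')(h) = Mul(Add(h, Add(12, 7)), Pow(Add(h, h), -1)) = Mul(Add(h, 19), Pow(Mul(2, h), -1)) = Mul(Add(19, h), Mul(Rational(1, 2), Pow(h, -1))) = Mul(Rational(1, 2), Pow(h, -1), Add(19, h)))
Mul(-740, Add(-1207, Function('G')(Function('Y')(7)))) = Mul(-740, Add(-1207, Mul(Rational(1, 2), Pow(Mul(7, Add(5, 7)), -1), Add(19, Mul(7, Add(5, 7)))))) = Mul(-740, Add(-1207, Mul(Rational(1, 2), Pow(Mul(7, 12), -1), Add(19, Mul(7, 12))))) = Mul(-740, Add(-1207, Mul(Rational(1, 2), Pow(84, -1), Add(19, 84)))) = Mul(-740, Add(-1207, Mul(Rational(1, 2), Rational(1, 84), 103))) = Mul(-740, Add(-1207, Rational(103, 168))) = Mul(-740, Rational(-202673, 168)) = Rational(37494505, 42)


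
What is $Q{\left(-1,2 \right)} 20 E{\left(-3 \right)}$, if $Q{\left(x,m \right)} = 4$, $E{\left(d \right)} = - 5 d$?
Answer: $1200$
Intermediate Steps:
$Q{\left(-1,2 \right)} 20 E{\left(-3 \right)} = 4 \cdot 20 \left(\left(-5\right) \left(-3\right)\right) = 80 \cdot 15 = 1200$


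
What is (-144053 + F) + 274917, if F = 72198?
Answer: 203062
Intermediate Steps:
(-144053 + F) + 274917 = (-144053 + 72198) + 274917 = -71855 + 274917 = 203062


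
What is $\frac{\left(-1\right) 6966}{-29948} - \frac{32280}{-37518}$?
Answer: $\frac{102339319}{93632422} \approx 1.093$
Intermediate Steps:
$\frac{\left(-1\right) 6966}{-29948} - \frac{32280}{-37518} = \left(-6966\right) \left(- \frac{1}{29948}\right) - - \frac{5380}{6253} = \frac{3483}{14974} + \frac{5380}{6253} = \frac{102339319}{93632422}$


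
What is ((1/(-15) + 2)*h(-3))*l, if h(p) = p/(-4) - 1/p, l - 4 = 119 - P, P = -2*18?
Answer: 19981/60 ≈ 333.02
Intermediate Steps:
P = -36
l = 159 (l = 4 + (119 - 1*(-36)) = 4 + (119 + 36) = 4 + 155 = 159)
h(p) = -1/p - p/4 (h(p) = p*(-¼) - 1/p = -p/4 - 1/p = -1/p - p/4)
((1/(-15) + 2)*h(-3))*l = ((1/(-15) + 2)*(-1/(-3) - ¼*(-3)))*159 = ((-1/15 + 2)*(-1*(-⅓) + ¾))*159 = (29*(⅓ + ¾)/15)*159 = ((29/15)*(13/12))*159 = (377/180)*159 = 19981/60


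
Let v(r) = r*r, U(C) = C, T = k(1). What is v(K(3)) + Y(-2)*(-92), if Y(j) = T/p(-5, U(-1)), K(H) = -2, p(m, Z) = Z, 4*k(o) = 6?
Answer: 142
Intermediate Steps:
k(o) = 3/2 (k(o) = (¼)*6 = 3/2)
T = 3/2 ≈ 1.5000
Y(j) = -3/2 (Y(j) = (3/2)/(-1) = (3/2)*(-1) = -3/2)
v(r) = r²
v(K(3)) + Y(-2)*(-92) = (-2)² - 3/2*(-92) = 4 + 138 = 142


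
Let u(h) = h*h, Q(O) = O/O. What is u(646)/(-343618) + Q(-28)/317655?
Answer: -66281085181/54575987895 ≈ -1.2145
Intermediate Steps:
Q(O) = 1
u(h) = h**2
u(646)/(-343618) + Q(-28)/317655 = 646**2/(-343618) + 1/317655 = 417316*(-1/343618) + 1*(1/317655) = -208658/171809 + 1/317655 = -66281085181/54575987895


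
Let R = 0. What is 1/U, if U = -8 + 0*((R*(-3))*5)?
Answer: -⅛ ≈ -0.12500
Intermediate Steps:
U = -8 (U = -8 + 0*((0*(-3))*5) = -8 + 0*(0*5) = -8 + 0*0 = -8 + 0 = -8)
1/U = 1/(-8) = -⅛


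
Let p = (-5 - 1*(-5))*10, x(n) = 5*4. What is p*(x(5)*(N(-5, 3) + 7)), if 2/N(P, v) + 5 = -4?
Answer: 0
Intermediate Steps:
N(P, v) = -2/9 (N(P, v) = 2/(-5 - 4) = 2/(-9) = 2*(-⅑) = -2/9)
x(n) = 20
p = 0 (p = (-5 + 5)*10 = 0*10 = 0)
p*(x(5)*(N(-5, 3) + 7)) = 0*(20*(-2/9 + 7)) = 0*(20*(61/9)) = 0*(1220/9) = 0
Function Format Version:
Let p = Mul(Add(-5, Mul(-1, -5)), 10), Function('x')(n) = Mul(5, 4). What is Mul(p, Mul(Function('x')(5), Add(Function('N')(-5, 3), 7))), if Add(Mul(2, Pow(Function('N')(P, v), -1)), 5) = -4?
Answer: 0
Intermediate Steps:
Function('N')(P, v) = Rational(-2, 9) (Function('N')(P, v) = Mul(2, Pow(Add(-5, -4), -1)) = Mul(2, Pow(-9, -1)) = Mul(2, Rational(-1, 9)) = Rational(-2, 9))
Function('x')(n) = 20
p = 0 (p = Mul(Add(-5, 5), 10) = Mul(0, 10) = 0)
Mul(p, Mul(Function('x')(5), Add(Function('N')(-5, 3), 7))) = Mul(0, Mul(20, Add(Rational(-2, 9), 7))) = Mul(0, Mul(20, Rational(61, 9))) = Mul(0, Rational(1220, 9)) = 0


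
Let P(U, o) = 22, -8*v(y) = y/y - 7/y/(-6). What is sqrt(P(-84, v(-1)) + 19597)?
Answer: sqrt(19619) ≈ 140.07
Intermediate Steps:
v(y) = -1/8 - 7/(48*y) (v(y) = -(y/y - 7/y/(-6))/8 = -(1 - 7/y*(-1/6))/8 = -(1 + 7/(6*y))/8 = -1/8 - 7/(48*y))
sqrt(P(-84, v(-1)) + 19597) = sqrt(22 + 19597) = sqrt(19619)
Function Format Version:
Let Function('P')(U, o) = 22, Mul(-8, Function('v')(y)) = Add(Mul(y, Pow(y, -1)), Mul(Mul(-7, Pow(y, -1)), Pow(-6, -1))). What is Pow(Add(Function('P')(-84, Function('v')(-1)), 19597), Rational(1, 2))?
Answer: Pow(19619, Rational(1, 2)) ≈ 140.07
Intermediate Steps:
Function('v')(y) = Add(Rational(-1, 8), Mul(Rational(-7, 48), Pow(y, -1))) (Function('v')(y) = Mul(Rational(-1, 8), Add(Mul(y, Pow(y, -1)), Mul(Mul(-7, Pow(y, -1)), Pow(-6, -1)))) = Mul(Rational(-1, 8), Add(1, Mul(Mul(-7, Pow(y, -1)), Rational(-1, 6)))) = Mul(Rational(-1, 8), Add(1, Mul(Rational(7, 6), Pow(y, -1)))) = Add(Rational(-1, 8), Mul(Rational(-7, 48), Pow(y, -1))))
Pow(Add(Function('P')(-84, Function('v')(-1)), 19597), Rational(1, 2)) = Pow(Add(22, 19597), Rational(1, 2)) = Pow(19619, Rational(1, 2))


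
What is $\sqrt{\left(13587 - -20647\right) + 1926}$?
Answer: $8 \sqrt{565} \approx 190.16$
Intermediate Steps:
$\sqrt{\left(13587 - -20647\right) + 1926} = \sqrt{\left(13587 + 20647\right) + 1926} = \sqrt{34234 + 1926} = \sqrt{36160} = 8 \sqrt{565}$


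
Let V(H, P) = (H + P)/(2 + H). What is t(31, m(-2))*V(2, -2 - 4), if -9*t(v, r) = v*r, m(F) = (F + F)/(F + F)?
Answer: 31/9 ≈ 3.4444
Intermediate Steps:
m(F) = 1 (m(F) = (2*F)/((2*F)) = (2*F)*(1/(2*F)) = 1)
V(H, P) = (H + P)/(2 + H)
t(v, r) = -r*v/9 (t(v, r) = -v*r/9 = -r*v/9)
t(31, m(-2))*V(2, -2 - 4) = (-⅑*1*31)*((2 + (-2 - 4))/(2 + 2)) = -31*(2 - 6)/(9*4) = -31*(-4)/36 = -31/9*(-1) = 31/9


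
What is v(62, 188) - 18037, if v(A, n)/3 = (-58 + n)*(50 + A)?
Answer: 25643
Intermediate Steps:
v(A, n) = 3*(-58 + n)*(50 + A) (v(A, n) = 3*((-58 + n)*(50 + A)) = 3*(-58 + n)*(50 + A))
v(62, 188) - 18037 = (-8700 - 174*62 + 150*188 + 3*62*188) - 18037 = (-8700 - 10788 + 28200 + 34968) - 18037 = 43680 - 18037 = 25643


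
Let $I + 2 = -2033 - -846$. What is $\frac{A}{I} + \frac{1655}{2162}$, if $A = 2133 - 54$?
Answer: $- \frac{2527003}{2570618} \approx -0.98303$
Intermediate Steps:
$I = -1189$ ($I = -2 - 1187 = -1189$)
$A = 2079$ ($A = 2133 - 54 = 2079$)
$\frac{A}{I} + \frac{1655}{2162} = \frac{2079}{-1189} + \frac{1655}{2162} = 2079 \left(- \frac{1}{1189}\right) + 1655 \cdot \frac{1}{2162} = - \frac{2079}{1189} + \frac{1655}{2162} = - \frac{2527003}{2570618}$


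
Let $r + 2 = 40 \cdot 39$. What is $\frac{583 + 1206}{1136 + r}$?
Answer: $\frac{1789}{2694} \approx 0.66407$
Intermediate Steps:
$r = 1558$ ($r = -2 + 40 \cdot 39 = -2 + 1560 = 1558$)
$\frac{583 + 1206}{1136 + r} = \frac{583 + 1206}{1136 + 1558} = \frac{1}{2694} \cdot 1789 = \frac{1789}{2694}$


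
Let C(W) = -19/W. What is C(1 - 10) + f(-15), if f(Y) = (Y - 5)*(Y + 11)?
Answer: 739/9 ≈ 82.111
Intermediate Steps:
f(Y) = (-5 + Y)*(11 + Y)
C(1 - 10) + f(-15) = -19/(1 - 10) + (-55 + (-15)² + 6*(-15)) = -19/(-9) + (-55 + 225 - 90) = -19*(-⅑) + 80 = 19/9 + 80 = 739/9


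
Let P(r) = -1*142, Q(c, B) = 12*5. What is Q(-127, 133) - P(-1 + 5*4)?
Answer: 202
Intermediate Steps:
Q(c, B) = 60
P(r) = -142
Q(-127, 133) - P(-1 + 5*4) = 60 - 1*(-142) = 60 + 142 = 202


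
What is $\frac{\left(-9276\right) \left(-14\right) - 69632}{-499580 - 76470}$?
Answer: $- \frac{30116}{288025} \approx -0.10456$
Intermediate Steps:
$\frac{\left(-9276\right) \left(-14\right) - 69632}{-499580 - 76470} = \frac{129864 - 69632}{-576050} = 60232 \left(- \frac{1}{576050}\right) = - \frac{30116}{288025}$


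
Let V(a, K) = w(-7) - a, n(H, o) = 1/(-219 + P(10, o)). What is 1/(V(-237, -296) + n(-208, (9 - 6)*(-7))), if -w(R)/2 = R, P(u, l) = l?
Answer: 240/60239 ≈ 0.0039841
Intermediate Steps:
w(R) = -2*R
n(H, o) = 1/(-219 + o)
V(a, K) = 14 - a (V(a, K) = -2*(-7) - a = 14 - a)
1/(V(-237, -296) + n(-208, (9 - 6)*(-7))) = 1/((14 - 1*(-237)) + 1/(-219 + (9 - 6)*(-7))) = 1/((14 + 237) + 1/(-219 + 3*(-7))) = 1/(251 + 1/(-219 - 21)) = 1/(251 + 1/(-240)) = 1/(251 - 1/240) = 1/(60239/240) = 240/60239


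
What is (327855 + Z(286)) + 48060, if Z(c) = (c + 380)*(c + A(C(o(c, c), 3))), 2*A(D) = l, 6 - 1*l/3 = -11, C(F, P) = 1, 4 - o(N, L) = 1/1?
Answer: 583374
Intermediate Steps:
o(N, L) = 3 (o(N, L) = 4 - 1/1 = 4 - 1*1 = 4 - 1 = 3)
l = 51 (l = 18 - 3*(-11) = 18 + 33 = 51)
A(D) = 51/2 (A(D) = (1/2)*51 = 51/2)
Z(c) = (380 + c)*(51/2 + c) (Z(c) = (c + 380)*(c + 51/2) = (380 + c)*(51/2 + c))
(327855 + Z(286)) + 48060 = (327855 + (9690 + 286**2 + (811/2)*286)) + 48060 = (327855 + (9690 + 81796 + 115973)) + 48060 = (327855 + 207459) + 48060 = 535314 + 48060 = 583374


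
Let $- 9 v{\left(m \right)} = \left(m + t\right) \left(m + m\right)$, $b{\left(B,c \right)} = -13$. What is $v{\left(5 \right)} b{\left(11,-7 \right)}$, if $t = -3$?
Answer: $\frac{260}{9} \approx 28.889$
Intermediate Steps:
$v{\left(m \right)} = - \frac{2 m \left(-3 + m\right)}{9}$ ($v{\left(m \right)} = - \frac{\left(m - 3\right) \left(m + m\right)}{9} = - \frac{\left(-3 + m\right) 2 m}{9} = - \frac{2 m \left(-3 + m\right)}{9}$)
$v{\left(5 \right)} b{\left(11,-7 \right)} = \frac{2}{9} \cdot 5 \left(3 - 5\right) \left(-13\right) = \frac{2}{9} \cdot 5 \left(-2\right) \left(-13\right) = \left(- \frac{20}{9}\right) \left(-13\right) = \frac{260}{9}$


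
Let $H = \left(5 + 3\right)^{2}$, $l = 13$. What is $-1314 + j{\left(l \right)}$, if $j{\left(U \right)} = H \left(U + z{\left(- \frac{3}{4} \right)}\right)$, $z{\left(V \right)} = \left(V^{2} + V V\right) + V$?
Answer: $-458$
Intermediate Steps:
$z{\left(V \right)} = V + 2 V^{2}$ ($z{\left(V \right)} = \left(V^{2} + V^{2}\right) + V = 2 V^{2} + V = V + 2 V^{2}$)
$H = 64$ ($H = 8^{2} = 64$)
$j{\left(U \right)} = 24 + 64 U$ ($j{\left(U \right)} = 64 \left(U + - \frac{3}{4} \left(1 + 2 \left(- \frac{3}{4}\right)\right)\right) = 64 \left(U + \left(-3\right) \frac{1}{4} \left(1 + 2 \left(\left(-3\right) \frac{1}{4}\right)\right)\right) = 64 \left(U - \frac{3 \left(1 + 2 \left(- \frac{3}{4}\right)\right)}{4}\right) = 64 \left(U - \frac{3 \left(1 - \frac{3}{2}\right)}{4}\right) = 64 \left(U - - \frac{3}{8}\right) = 64 \left(U + \frac{3}{8}\right) = 64 \left(\frac{3}{8} + U\right) = 24 + 64 U$)
$-1314 + j{\left(l \right)} = -1314 + \left(24 + 64 \cdot 13\right) = -1314 + \left(24 + 832\right) = -1314 + 856 = -458$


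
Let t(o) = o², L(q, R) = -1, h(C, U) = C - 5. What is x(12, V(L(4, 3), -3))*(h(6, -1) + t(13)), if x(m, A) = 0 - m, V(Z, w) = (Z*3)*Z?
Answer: -2040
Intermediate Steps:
h(C, U) = -5 + C
V(Z, w) = 3*Z² (V(Z, w) = (3*Z)*Z = 3*Z²)
x(m, A) = -m
x(12, V(L(4, 3), -3))*(h(6, -1) + t(13)) = (-1*12)*((-5 + 6) + 13²) = -12*(1 + 169) = -12*170 = -2040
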